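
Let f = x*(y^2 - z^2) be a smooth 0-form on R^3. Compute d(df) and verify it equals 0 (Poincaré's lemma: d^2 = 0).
d(df) = 0

Step 1: df = sum_i (∂f/∂x_i) dx_i = (y^2 - z^2) dx + (2*x*y) dy + (-2*x*z) dz.
Step 2: Apply d again. Using the 1-form formula, the coefficient of dx ∧ dy in d(df) is ∂^2 f/∂x ∂y - ∂^2 f/∂y ∂x = (2*y) - (2*y) = 0 (equality of mixed partials for smooth f).
Similarly for dx ∧ dz and dy ∧ dz — all coefficients vanish. So d(df) = 0.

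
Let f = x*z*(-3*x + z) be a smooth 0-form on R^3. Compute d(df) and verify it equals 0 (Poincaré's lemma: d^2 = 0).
d(df) = 0

Step 1: df = sum_i (∂f/∂x_i) dx_i = (z*(-6*x + z)) dx + (0) dy + (x*(-3*x + 2*z)) dz.
Step 2: Apply d again. Using the 1-form formula, the coefficient of dx ∧ dy in d(df) is ∂^2 f/∂x ∂y - ∂^2 f/∂y ∂x = (0) - (0) = 0 (equality of mixed partials for smooth f).
Similarly for dx ∧ dz and dy ∧ dz — all coefficients vanish. So d(df) = 0.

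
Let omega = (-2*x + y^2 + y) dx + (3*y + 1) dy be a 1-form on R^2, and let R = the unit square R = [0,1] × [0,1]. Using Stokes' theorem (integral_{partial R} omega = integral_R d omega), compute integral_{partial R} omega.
integral_(partial R) omega = -2

Stokes: integral_partial_R omega = integral_R d omega with d omega = (∂Q/∂x - ∂P/∂y) dx ∧ dy.
  ∂Q/∂x = 0
  ∂P/∂y = 2*y + 1
  integrand = ∂Q/∂x - ∂P/∂y = -2*y - 1.
Integrating over R: integral_0^1 integral_0^1 (-2*y - 1) dx dy = -2.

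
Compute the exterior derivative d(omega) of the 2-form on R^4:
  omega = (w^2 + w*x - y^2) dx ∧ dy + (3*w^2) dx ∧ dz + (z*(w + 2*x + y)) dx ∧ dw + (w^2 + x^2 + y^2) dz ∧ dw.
d(omega) = (2*w + x - z) dx ∧ dy ∧ dw + (5*w - y) dx ∧ dz ∧ dw + (2*y) dy ∧ dz ∧ dw

For a 2-form omega = sum_{i<j} g_{ij} dx_i ∧ dx_j, the exterior derivative is
  d(omega) = sum_{i<j} d(g_{ij}) ∧ dx_i ∧ dx_j = sum_{i<j, k} (∂g_{ij}/∂x_k) dx_k ∧ dx_i ∧ dx_j.
Expand each term, using dx_k ∧ dx_i ∧ dx_j = sgn(permutation) dx_{(a)} ∧ dx_{(b)} ∧ dx_{(c)} with (a < b < c) sorted:
  d(w^2 + w*x - y^2) includes (∂/∂w)(w^2 + w*x - y^2) dw = (2*w + x) dw, which multiplied by dx ∧ dy gives (2*w + x) dx ∧ dy ∧ dw
  d(3*w^2) includes (∂/∂w)(3*w^2) dw = (6*w) dw, which multiplied by dx ∧ dz gives (6*w) dx ∧ dz ∧ dw
  d(z*(w + 2*x + y)) includes (∂/∂y)(z*(w + 2*x + y)) dy = (z) dy, which multiplied by dx ∧ dw gives (-z) dx ∧ dy ∧ dw
  d(z*(w + 2*x + y)) includes (∂/∂z)(z*(w + 2*x + y)) dz = (w + 2*x + y) dz, which multiplied by dx ∧ dw gives (-w - 2*x - y) dx ∧ dz ∧ dw
  d(w^2 + x^2 + y^2) includes (∂/∂x)(w^2 + x^2 + y^2) dx = (2*x) dx, which multiplied by dz ∧ dw gives (2*x) dx ∧ dz ∧ dw
  d(w^2 + x^2 + y^2) includes (∂/∂y)(w^2 + x^2 + y^2) dy = (2*y) dy, which multiplied by dz ∧ dw gives (2*y) dy ∧ dz ∧ dw
Collecting like 3-forms: d(omega) = (2*w + x - z) dx ∧ dy ∧ dw + (5*w - y) dx ∧ dz ∧ dw + (2*y) dy ∧ dz ∧ dw.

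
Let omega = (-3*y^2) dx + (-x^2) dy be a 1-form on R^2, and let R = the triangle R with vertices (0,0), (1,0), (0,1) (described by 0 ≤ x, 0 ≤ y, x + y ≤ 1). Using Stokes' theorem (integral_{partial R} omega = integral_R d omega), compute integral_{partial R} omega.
integral_(partial R) omega = 2/3

Stokes: integral_partial_R omega = integral_R d omega with d omega = (∂Q/∂x - ∂P/∂y) dx ∧ dy.
  ∂Q/∂x = -2*x
  ∂P/∂y = -6*y
  integrand = ∂Q/∂x - ∂P/∂y = -2*x + 6*y.
Integrating over R: integral_0^1 integral_0^{1-x} (-2*x + 6*y) dy dx = 2/3.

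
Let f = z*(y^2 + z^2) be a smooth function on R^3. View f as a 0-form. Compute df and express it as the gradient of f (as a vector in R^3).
df = (0) dx + (2*y*z) dy + (y^2 + 3*z^2) dz; grad f = (0, 2*y*z, y^2 + 3*z^2)

For a 0-form f, d f = (∂f/∂x) dx + (∂f/∂y) dy + (∂f/∂z) dz. The components of the vector representation are exactly the entries of grad f in Cartesian coordinates:
  ∂f/∂x = 0
  ∂f/∂y = 2*y*z
  ∂f/∂z = y^2 + 3*z^2.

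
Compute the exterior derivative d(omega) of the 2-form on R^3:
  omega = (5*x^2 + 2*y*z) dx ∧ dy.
d(omega) = (2*y) dx ∧ dy ∧ dz

For a 2-form omega = sum_{i<j} g_{ij} dx_i ∧ dx_j, the exterior derivative is
  d(omega) = sum_{i<j} d(g_{ij}) ∧ dx_i ∧ dx_j = sum_{i<j, k} (∂g_{ij}/∂x_k) dx_k ∧ dx_i ∧ dx_j.
Expand each term, using dx_k ∧ dx_i ∧ dx_j = sgn(permutation) dx_{(a)} ∧ dx_{(b)} ∧ dx_{(c)} with (a < b < c) sorted:
  d(5*x^2 + 2*y*z) includes (∂/∂z)(5*x^2 + 2*y*z) dz = (2*y) dz, which multiplied by dx ∧ dy gives (2*y) dx ∧ dy ∧ dz
Collecting like 3-forms: d(omega) = (2*y) dx ∧ dy ∧ dz.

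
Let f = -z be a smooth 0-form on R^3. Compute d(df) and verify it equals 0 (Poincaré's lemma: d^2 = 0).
d(df) = 0

Step 1: df = sum_i (∂f/∂x_i) dx_i = (0) dx + (0) dy + (-1) dz.
Step 2: Apply d again. Using the 1-form formula, the coefficient of dx ∧ dy in d(df) is ∂^2 f/∂x ∂y - ∂^2 f/∂y ∂x = (0) - (0) = 0 (equality of mixed partials for smooth f).
Similarly for dx ∧ dz and dy ∧ dz — all coefficients vanish. So d(df) = 0.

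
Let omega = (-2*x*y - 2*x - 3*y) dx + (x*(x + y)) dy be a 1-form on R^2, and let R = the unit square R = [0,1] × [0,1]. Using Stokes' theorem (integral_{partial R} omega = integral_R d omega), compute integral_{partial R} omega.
integral_(partial R) omega = 11/2

Stokes: integral_partial_R omega = integral_R d omega with d omega = (∂Q/∂x - ∂P/∂y) dx ∧ dy.
  ∂Q/∂x = 2*x + y
  ∂P/∂y = -2*x - 3
  integrand = ∂Q/∂x - ∂P/∂y = 4*x + y + 3.
Integrating over R: integral_0^1 integral_0^1 (4*x + y + 3) dx dy = 11/2.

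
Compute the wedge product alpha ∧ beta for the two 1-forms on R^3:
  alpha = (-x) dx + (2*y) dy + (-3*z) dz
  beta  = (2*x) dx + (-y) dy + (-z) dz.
alpha ∧ beta = (-3*x*y) dx ∧ dy + (7*x*z) dx ∧ dz + (-5*y*z) dy ∧ dz

Distribute the wedge, using dx_i ∧ dx_j = -dx_j ∧ dx_i and dx_i ∧ dx_i = 0. For each pair (i, j) with i < j, the coefficient of dx_i ∧ dx_j in alpha ∧ beta is (alpha_i * beta_j - alpha_j * beta_i). Collecting: alpha ∧ beta = (-3*x*y) dx ∧ dy + (7*x*z) dx ∧ dz + (-5*y*z) dy ∧ dz.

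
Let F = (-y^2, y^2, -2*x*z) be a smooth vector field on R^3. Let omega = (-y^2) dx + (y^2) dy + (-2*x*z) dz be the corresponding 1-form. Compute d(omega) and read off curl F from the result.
d(omega) = (0) dy ∧ dz + (2*z) dz ∧ dx + (2*y) dx ∧ dy; curl F = (0, 2*z, 2*y)

d omega = sum_{i<j} (∂f_j/∂x_i - ∂f_i/∂x_j) dx_i ∧ dx_j. Under the identification (dy ∧ dz, dz ∧ dx, dx ∧ dy) ↔ (e_x, e_y, e_z), the coefficients are exactly the components of curl F. Compute:
  ∂R/∂y - ∂Q/∂z = (0) - (0) = 0
  ∂P/∂z - ∂R/∂x = (0) - (-2*z) = 2*z
  ∂Q/∂x - ∂P/∂y = (0) - (-2*y) = 2*y.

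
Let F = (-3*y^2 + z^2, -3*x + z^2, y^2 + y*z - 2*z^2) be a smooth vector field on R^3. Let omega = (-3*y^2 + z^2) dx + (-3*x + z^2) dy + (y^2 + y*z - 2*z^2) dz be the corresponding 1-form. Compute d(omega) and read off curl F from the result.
d(omega) = (2*y - z) dy ∧ dz + (2*z) dz ∧ dx + (6*y - 3) dx ∧ dy; curl F = (2*y - z, 2*z, 6*y - 3)

d omega = sum_{i<j} (∂f_j/∂x_i - ∂f_i/∂x_j) dx_i ∧ dx_j. Under the identification (dy ∧ dz, dz ∧ dx, dx ∧ dy) ↔ (e_x, e_y, e_z), the coefficients are exactly the components of curl F. Compute:
  ∂R/∂y - ∂Q/∂z = (2*y + z) - (2*z) = 2*y - z
  ∂P/∂z - ∂R/∂x = (2*z) - (0) = 2*z
  ∂Q/∂x - ∂P/∂y = (-3) - (-6*y) = 6*y - 3.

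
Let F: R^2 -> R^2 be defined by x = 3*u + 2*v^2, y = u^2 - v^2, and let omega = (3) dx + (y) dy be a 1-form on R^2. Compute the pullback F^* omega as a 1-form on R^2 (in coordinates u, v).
F^* omega = (2*u^3 - 2*u*v^2 + 9) du + (2*v*(-u^2 + v^2 + 6)) dv

Using F^*(f dg) = (f ∘ F) d(g ∘ F), substitute each coordinate x_i by F_i(u, v) in f_i, and replace dx_i by d F_i = (∂F_i/∂u) du + (∂F_i/∂v) dv.
  For the x component: f_1(F) = 3; d F_1 = (3) du + (4*v) dv
  For the y component: f_2(F) = u^2 - v^2; d F_2 = (2*u) du + (-2*v) dv
Combining and collecting du, dv coefficients:
  coeff of du: 2*u^3 - 2*u*v^2 + 9
  coeff of dv: 2*v*(-u^2 + v^2 + 6)
F^* omega = (2*u^3 - 2*u*v^2 + 9) du + (2*v*(-u^2 + v^2 + 6)) dv.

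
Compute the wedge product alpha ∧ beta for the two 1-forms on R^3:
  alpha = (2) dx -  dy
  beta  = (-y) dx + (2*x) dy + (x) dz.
alpha ∧ beta = (4*x - y) dx ∧ dy + (2*x) dx ∧ dz + (-x) dy ∧ dz

Distribute the wedge, using dx_i ∧ dx_j = -dx_j ∧ dx_i and dx_i ∧ dx_i = 0. For each pair (i, j) with i < j, the coefficient of dx_i ∧ dx_j in alpha ∧ beta is (alpha_i * beta_j - alpha_j * beta_i). Collecting: alpha ∧ beta = (4*x - y) dx ∧ dy + (2*x) dx ∧ dz + (-x) dy ∧ dz.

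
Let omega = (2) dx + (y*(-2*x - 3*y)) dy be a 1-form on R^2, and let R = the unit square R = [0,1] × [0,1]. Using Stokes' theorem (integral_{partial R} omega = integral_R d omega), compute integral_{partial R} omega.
integral_(partial R) omega = -1

Stokes: integral_partial_R omega = integral_R d omega with d omega = (∂Q/∂x - ∂P/∂y) dx ∧ dy.
  ∂Q/∂x = -2*y
  ∂P/∂y = 0
  integrand = ∂Q/∂x - ∂P/∂y = -2*y.
Integrating over R: integral_0^1 integral_0^1 (-2*y) dx dy = -1.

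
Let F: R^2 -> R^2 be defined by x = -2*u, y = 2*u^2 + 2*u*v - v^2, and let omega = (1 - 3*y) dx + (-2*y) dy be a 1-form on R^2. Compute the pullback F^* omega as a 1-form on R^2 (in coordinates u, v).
F^* omega = (-16*u^3 - 24*u^2*v + 12*u^2 + 12*u*v + 4*v^3 - 6*v^2 - 2) du + (-8*u^3 + 12*u*v^2 - 4*v^3) dv

Using F^*(f dg) = (f ∘ F) d(g ∘ F), substitute each coordinate x_i by F_i(u, v) in f_i, and replace dx_i by d F_i = (∂F_i/∂u) du + (∂F_i/∂v) dv.
  For the x component: f_1(F) = -6*u^2 - 6*u*v + 3*v^2 + 1; d F_1 = (-2) du + (0) dv
  For the y component: f_2(F) = -4*u^2 - 4*u*v + 2*v^2; d F_2 = (4*u + 2*v) du + (2*u - 2*v) dv
Combining and collecting du, dv coefficients:
  coeff of du: -16*u^3 - 24*u^2*v + 12*u^2 + 12*u*v + 4*v^3 - 6*v^2 - 2
  coeff of dv: -8*u^3 + 12*u*v^2 - 4*v^3
F^* omega = (-16*u^3 - 24*u^2*v + 12*u^2 + 12*u*v + 4*v^3 - 6*v^2 - 2) du + (-8*u^3 + 12*u*v^2 - 4*v^3) dv.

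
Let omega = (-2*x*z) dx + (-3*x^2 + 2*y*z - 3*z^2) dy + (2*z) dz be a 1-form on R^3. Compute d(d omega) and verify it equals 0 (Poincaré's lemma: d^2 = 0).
d(d omega) = 0

Step 1: d omega = sum_{i<j} (∂f_j/∂x_i - ∂f_i/∂x_j) dx_i ∧ dx_j:
  coeff of dx ∧ dy: -6*x
  coeff of dx ∧ dz: 2*x
  coeff of dy ∧ dz: -2*y + 6*z
Step 2: Apply d again to each 2-form coefficient. The only possible 3-form in R^3 is dx ∧ dy ∧ dz, with coefficient
  ∂(coeff of dy∧dz)/∂x - ∂(coeff of dx∧dz)/∂y + ∂(coeff of dx∧dy)/∂z
  = ∂/∂x (-2*y + 6*z) - ∂/∂y (2*x) + ∂/∂z (-6*x).
Each of these terms simplifies to sums of mixed partials that cancel in pairs. The result is 0 (by equality of mixed partials for smooth functions — Schwarz / Clairaut).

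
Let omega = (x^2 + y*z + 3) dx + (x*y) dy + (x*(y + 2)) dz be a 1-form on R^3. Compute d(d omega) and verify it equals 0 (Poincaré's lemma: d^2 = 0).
d(d omega) = 0

Step 1: d omega = sum_{i<j} (∂f_j/∂x_i - ∂f_i/∂x_j) dx_i ∧ dx_j:
  coeff of dx ∧ dy: y - z
  coeff of dx ∧ dz: 2
  coeff of dy ∧ dz: x
Step 2: Apply d again to each 2-form coefficient. The only possible 3-form in R^3 is dx ∧ dy ∧ dz, with coefficient
  ∂(coeff of dy∧dz)/∂x - ∂(coeff of dx∧dz)/∂y + ∂(coeff of dx∧dy)/∂z
  = ∂/∂x (x) - ∂/∂y (2) + ∂/∂z (y - z).
Each of these terms simplifies to sums of mixed partials that cancel in pairs. The result is 0 (by equality of mixed partials for smooth functions — Schwarz / Clairaut).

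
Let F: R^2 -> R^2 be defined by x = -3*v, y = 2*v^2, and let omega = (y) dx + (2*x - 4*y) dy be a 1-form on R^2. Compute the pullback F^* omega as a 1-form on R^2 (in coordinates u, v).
F^* omega = (v^2*(-32*v - 30)) dv

Using F^*(f dg) = (f ∘ F) d(g ∘ F), substitute each coordinate x_i by F_i(u, v) in f_i, and replace dx_i by d F_i = (∂F_i/∂u) du + (∂F_i/∂v) dv.
  For the x component: f_1(F) = 2*v^2; d F_1 = (0) du + (-3) dv
  For the y component: f_2(F) = 2*v*(-4*v - 3); d F_2 = (0) du + (4*v) dv
Combining and collecting du, dv coefficients:
  coeff of du: 0
  coeff of dv: v^2*(-32*v - 30)
F^* omega = (v^2*(-32*v - 30)) dv.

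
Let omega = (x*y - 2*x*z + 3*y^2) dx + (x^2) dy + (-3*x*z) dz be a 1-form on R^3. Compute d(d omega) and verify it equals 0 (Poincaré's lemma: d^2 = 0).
d(d omega) = 0

Step 1: d omega = sum_{i<j} (∂f_j/∂x_i - ∂f_i/∂x_j) dx_i ∧ dx_j:
  coeff of dx ∧ dy: x - 6*y
  coeff of dx ∧ dz: 2*x - 3*z
  coeff of dy ∧ dz: 0
Step 2: Apply d again to each 2-form coefficient. The only possible 3-form in R^3 is dx ∧ dy ∧ dz, with coefficient
  ∂(coeff of dy∧dz)/∂x - ∂(coeff of dx∧dz)/∂y + ∂(coeff of dx∧dy)/∂z
  = ∂/∂x (0) - ∂/∂y (2*x - 3*z) + ∂/∂z (x - 6*y).
Each of these terms simplifies to sums of mixed partials that cancel in pairs. The result is 0 (by equality of mixed partials for smooth functions — Schwarz / Clairaut).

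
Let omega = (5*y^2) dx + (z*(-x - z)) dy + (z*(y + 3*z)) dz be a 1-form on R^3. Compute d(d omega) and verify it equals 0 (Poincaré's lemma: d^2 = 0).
d(d omega) = 0

Step 1: d omega = sum_{i<j} (∂f_j/∂x_i - ∂f_i/∂x_j) dx_i ∧ dx_j:
  coeff of dx ∧ dy: -10*y - z
  coeff of dx ∧ dz: 0
  coeff of dy ∧ dz: x + 3*z
Step 2: Apply d again to each 2-form coefficient. The only possible 3-form in R^3 is dx ∧ dy ∧ dz, with coefficient
  ∂(coeff of dy∧dz)/∂x - ∂(coeff of dx∧dz)/∂y + ∂(coeff of dx∧dy)/∂z
  = ∂/∂x (x + 3*z) - ∂/∂y (0) + ∂/∂z (-10*y - z).
Each of these terms simplifies to sums of mixed partials that cancel in pairs. The result is 0 (by equality of mixed partials for smooth functions — Schwarz / Clairaut).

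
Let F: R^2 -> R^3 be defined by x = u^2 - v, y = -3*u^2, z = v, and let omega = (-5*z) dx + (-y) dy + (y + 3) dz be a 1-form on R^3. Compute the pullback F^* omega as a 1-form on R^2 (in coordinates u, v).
F^* omega = (-18*u^3 - 10*u*v) du + (-3*u^2 + 5*v + 3) dv

Using F^*(f dg) = (f ∘ F) d(g ∘ F), substitute each coordinate x_i by F_i(u, v) in f_i, and replace dx_i by d F_i = (∂F_i/∂u) du + (∂F_i/∂v) dv.
  For the x component: f_1(F) = -5*v; d F_1 = (2*u) du + (-1) dv
  For the y component: f_2(F) = 3*u^2; d F_2 = (-6*u) du + (0) dv
  For the z component: f_3(F) = 3 - 3*u^2; d F_3 = (0) du + (1) dv
Combining and collecting du, dv coefficients:
  coeff of du: -18*u^3 - 10*u*v
  coeff of dv: -3*u^2 + 5*v + 3
F^* omega = (-18*u^3 - 10*u*v) du + (-3*u^2 + 5*v + 3) dv.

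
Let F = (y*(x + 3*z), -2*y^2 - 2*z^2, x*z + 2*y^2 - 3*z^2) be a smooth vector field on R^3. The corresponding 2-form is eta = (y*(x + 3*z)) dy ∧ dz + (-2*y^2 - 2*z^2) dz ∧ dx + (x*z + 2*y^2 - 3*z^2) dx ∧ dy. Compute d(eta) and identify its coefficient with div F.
d(eta) = (x - 3*y - 6*z) dx ∧ dy ∧ dz; div F = x - 3*y - 6*z

For a 2-form in R^3 of the form above, applying d gives a 3-form with coefficient ∂P/∂x + ∂Q/∂y + ∂R/∂z:
  ∂P/∂x = y
  ∂Q/∂y = -4*y
  ∂R/∂z = x - 6*z
Sum = x - 3*y - 6*z, which is exactly div F.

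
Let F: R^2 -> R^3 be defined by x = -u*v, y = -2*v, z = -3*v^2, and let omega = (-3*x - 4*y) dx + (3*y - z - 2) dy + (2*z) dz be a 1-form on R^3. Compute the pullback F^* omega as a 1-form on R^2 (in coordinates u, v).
F^* omega = (v^2*(-3*u - 8)) du + (-3*u^2*v - 8*u*v + 36*v^3 - 6*v^2 + 12*v + 4) dv

Using F^*(f dg) = (f ∘ F) d(g ∘ F), substitute each coordinate x_i by F_i(u, v) in f_i, and replace dx_i by d F_i = (∂F_i/∂u) du + (∂F_i/∂v) dv.
  For the x component: f_1(F) = v*(3*u + 8); d F_1 = (-v) du + (-u) dv
  For the y component: f_2(F) = 3*v^2 - 6*v - 2; d F_2 = (0) du + (-2) dv
  For the z component: f_3(F) = -6*v^2; d F_3 = (0) du + (-6*v) dv
Combining and collecting du, dv coefficients:
  coeff of du: v^2*(-3*u - 8)
  coeff of dv: -3*u^2*v - 8*u*v + 36*v^3 - 6*v^2 + 12*v + 4
F^* omega = (v^2*(-3*u - 8)) du + (-3*u^2*v - 8*u*v + 36*v^3 - 6*v^2 + 12*v + 4) dv.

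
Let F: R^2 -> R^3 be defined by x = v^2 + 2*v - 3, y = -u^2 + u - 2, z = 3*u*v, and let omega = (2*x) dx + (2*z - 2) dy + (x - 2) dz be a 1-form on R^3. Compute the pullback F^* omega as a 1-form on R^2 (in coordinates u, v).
F^* omega = (-12*u^2*v + 6*u*v + 4*u + 3*v^3 + 6*v^2 - 15*v - 2) du + (3*u*v^2 + 6*u*v - 15*u + 4*v^3 + 12*v^2 - 4*v - 12) dv

Using F^*(f dg) = (f ∘ F) d(g ∘ F), substitute each coordinate x_i by F_i(u, v) in f_i, and replace dx_i by d F_i = (∂F_i/∂u) du + (∂F_i/∂v) dv.
  For the x component: f_1(F) = 2*v^2 + 4*v - 6; d F_1 = (0) du + (2*v + 2) dv
  For the y component: f_2(F) = 6*u*v - 2; d F_2 = (1 - 2*u) du + (0) dv
  For the z component: f_3(F) = v^2 + 2*v - 5; d F_3 = (3*v) du + (3*u) dv
Combining and collecting du, dv coefficients:
  coeff of du: -12*u^2*v + 6*u*v + 4*u + 3*v^3 + 6*v^2 - 15*v - 2
  coeff of dv: 3*u*v^2 + 6*u*v - 15*u + 4*v^3 + 12*v^2 - 4*v - 12
F^* omega = (-12*u^2*v + 6*u*v + 4*u + 3*v^3 + 6*v^2 - 15*v - 2) du + (3*u*v^2 + 6*u*v - 15*u + 4*v^3 + 12*v^2 - 4*v - 12) dv.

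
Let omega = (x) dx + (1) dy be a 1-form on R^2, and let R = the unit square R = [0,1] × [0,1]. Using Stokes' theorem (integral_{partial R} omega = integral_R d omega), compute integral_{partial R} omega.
integral_(partial R) omega = 0

Stokes: integral_partial_R omega = integral_R d omega with d omega = (∂Q/∂x - ∂P/∂y) dx ∧ dy.
  ∂Q/∂x = 0
  ∂P/∂y = 0
  integrand = ∂Q/∂x - ∂P/∂y = 0.
Integrating over R: integral_0^1 integral_0^1 (0) dx dy = 0.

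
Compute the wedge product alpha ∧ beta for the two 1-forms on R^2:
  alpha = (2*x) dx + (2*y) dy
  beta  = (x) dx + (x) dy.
alpha ∧ beta = (2*x*(x - y)) dx ∧ dy

Distribute the wedge, using dx_i ∧ dx_j = -dx_j ∧ dx_i and dx_i ∧ dx_i = 0. For each pair (i, j) with i < j, the coefficient of dx_i ∧ dx_j in alpha ∧ beta is (alpha_i * beta_j - alpha_j * beta_i). Collecting: alpha ∧ beta = (2*x*(x - y)) dx ∧ dy.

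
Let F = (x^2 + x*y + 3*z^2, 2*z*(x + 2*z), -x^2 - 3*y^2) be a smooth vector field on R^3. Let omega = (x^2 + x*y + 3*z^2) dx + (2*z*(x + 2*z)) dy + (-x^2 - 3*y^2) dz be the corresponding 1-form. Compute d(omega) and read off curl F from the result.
d(omega) = (-2*x - 6*y - 8*z) dy ∧ dz + (2*x + 6*z) dz ∧ dx + (-x + 2*z) dx ∧ dy; curl F = (-2*x - 6*y - 8*z, 2*x + 6*z, -x + 2*z)

d omega = sum_{i<j} (∂f_j/∂x_i - ∂f_i/∂x_j) dx_i ∧ dx_j. Under the identification (dy ∧ dz, dz ∧ dx, dx ∧ dy) ↔ (e_x, e_y, e_z), the coefficients are exactly the components of curl F. Compute:
  ∂R/∂y - ∂Q/∂z = (-6*y) - (2*x + 8*z) = -2*x - 6*y - 8*z
  ∂P/∂z - ∂R/∂x = (6*z) - (-2*x) = 2*x + 6*z
  ∂Q/∂x - ∂P/∂y = (2*z) - (x) = -x + 2*z.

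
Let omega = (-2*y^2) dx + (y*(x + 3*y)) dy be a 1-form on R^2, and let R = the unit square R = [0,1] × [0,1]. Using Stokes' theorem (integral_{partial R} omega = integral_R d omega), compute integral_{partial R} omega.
integral_(partial R) omega = 5/2

Stokes: integral_partial_R omega = integral_R d omega with d omega = (∂Q/∂x - ∂P/∂y) dx ∧ dy.
  ∂Q/∂x = y
  ∂P/∂y = -4*y
  integrand = ∂Q/∂x - ∂P/∂y = 5*y.
Integrating over R: integral_0^1 integral_0^1 (5*y) dx dy = 5/2.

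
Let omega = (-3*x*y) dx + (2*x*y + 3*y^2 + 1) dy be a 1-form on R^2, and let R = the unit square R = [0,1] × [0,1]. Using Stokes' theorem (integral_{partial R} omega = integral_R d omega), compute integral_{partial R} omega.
integral_(partial R) omega = 5/2

Stokes: integral_partial_R omega = integral_R d omega with d omega = (∂Q/∂x - ∂P/∂y) dx ∧ dy.
  ∂Q/∂x = 2*y
  ∂P/∂y = -3*x
  integrand = ∂Q/∂x - ∂P/∂y = 3*x + 2*y.
Integrating over R: integral_0^1 integral_0^1 (3*x + 2*y) dx dy = 5/2.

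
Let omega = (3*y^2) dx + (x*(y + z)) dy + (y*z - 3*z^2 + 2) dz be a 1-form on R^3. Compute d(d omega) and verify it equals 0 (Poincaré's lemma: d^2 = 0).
d(d omega) = 0

Step 1: d omega = sum_{i<j} (∂f_j/∂x_i - ∂f_i/∂x_j) dx_i ∧ dx_j:
  coeff of dx ∧ dy: -5*y + z
  coeff of dx ∧ dz: 0
  coeff of dy ∧ dz: -x + z
Step 2: Apply d again to each 2-form coefficient. The only possible 3-form in R^3 is dx ∧ dy ∧ dz, with coefficient
  ∂(coeff of dy∧dz)/∂x - ∂(coeff of dx∧dz)/∂y + ∂(coeff of dx∧dy)/∂z
  = ∂/∂x (-x + z) - ∂/∂y (0) + ∂/∂z (-5*y + z).
Each of these terms simplifies to sums of mixed partials that cancel in pairs. The result is 0 (by equality of mixed partials for smooth functions — Schwarz / Clairaut).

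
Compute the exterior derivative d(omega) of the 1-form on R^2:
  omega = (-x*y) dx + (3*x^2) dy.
d(omega) = (7*x) dx ∧ dy

For a 1-form omega = sum_i f_i dx_i, the exterior derivative is
  d(omega) = sum_{i < j} (∂f_j/∂x_i - ∂f_i/∂x_j) dx_i ∧ dx_j.
  coefficient of dx ∧ dy: ∂f_2/∂x - ∂f_1/∂y = ∂(3*x^2)/∂x - ∂(-x*y)/∂y = 7*x
Assembling: d(omega) = (7*x) dx ∧ dy.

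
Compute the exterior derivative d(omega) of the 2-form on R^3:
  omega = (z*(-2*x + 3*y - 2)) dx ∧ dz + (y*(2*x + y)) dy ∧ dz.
d(omega) = (2*y - 3*z) dx ∧ dy ∧ dz

For a 2-form omega = sum_{i<j} g_{ij} dx_i ∧ dx_j, the exterior derivative is
  d(omega) = sum_{i<j} d(g_{ij}) ∧ dx_i ∧ dx_j = sum_{i<j, k} (∂g_{ij}/∂x_k) dx_k ∧ dx_i ∧ dx_j.
Expand each term, using dx_k ∧ dx_i ∧ dx_j = sgn(permutation) dx_{(a)} ∧ dx_{(b)} ∧ dx_{(c)} with (a < b < c) sorted:
  d(z*(-2*x + 3*y - 2)) includes (∂/∂y)(z*(-2*x + 3*y - 2)) dy = (3*z) dy, which multiplied by dx ∧ dz gives (-3*z) dx ∧ dy ∧ dz
  d(y*(2*x + y)) includes (∂/∂x)(y*(2*x + y)) dx = (2*y) dx, which multiplied by dy ∧ dz gives (2*y) dx ∧ dy ∧ dz
Collecting like 3-forms: d(omega) = (2*y - 3*z) dx ∧ dy ∧ dz.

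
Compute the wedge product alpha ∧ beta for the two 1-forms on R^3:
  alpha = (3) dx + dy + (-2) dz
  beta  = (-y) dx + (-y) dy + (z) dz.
alpha ∧ beta = (-2*y) dx ∧ dy + (-2*y + 3*z) dx ∧ dz + (-2*y + z) dy ∧ dz

Distribute the wedge, using dx_i ∧ dx_j = -dx_j ∧ dx_i and dx_i ∧ dx_i = 0. For each pair (i, j) with i < j, the coefficient of dx_i ∧ dx_j in alpha ∧ beta is (alpha_i * beta_j - alpha_j * beta_i). Collecting: alpha ∧ beta = (-2*y) dx ∧ dy + (-2*y + 3*z) dx ∧ dz + (-2*y + z) dy ∧ dz.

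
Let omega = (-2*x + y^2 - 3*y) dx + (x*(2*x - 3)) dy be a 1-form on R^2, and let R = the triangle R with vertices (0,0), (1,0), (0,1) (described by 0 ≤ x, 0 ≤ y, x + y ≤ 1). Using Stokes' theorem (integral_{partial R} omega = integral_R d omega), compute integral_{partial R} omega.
integral_(partial R) omega = 1/3

Stokes: integral_partial_R omega = integral_R d omega with d omega = (∂Q/∂x - ∂P/∂y) dx ∧ dy.
  ∂Q/∂x = 4*x - 3
  ∂P/∂y = 2*y - 3
  integrand = ∂Q/∂x - ∂P/∂y = 4*x - 2*y.
Integrating over R: integral_0^1 integral_0^{1-x} (4*x - 2*y) dy dx = 1/3.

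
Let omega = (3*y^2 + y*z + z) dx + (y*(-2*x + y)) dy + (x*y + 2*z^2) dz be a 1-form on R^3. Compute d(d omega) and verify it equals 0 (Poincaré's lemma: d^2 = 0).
d(d omega) = 0

Step 1: d omega = sum_{i<j} (∂f_j/∂x_i - ∂f_i/∂x_j) dx_i ∧ dx_j:
  coeff of dx ∧ dy: -8*y - z
  coeff of dx ∧ dz: -1
  coeff of dy ∧ dz: x
Step 2: Apply d again to each 2-form coefficient. The only possible 3-form in R^3 is dx ∧ dy ∧ dz, with coefficient
  ∂(coeff of dy∧dz)/∂x - ∂(coeff of dx∧dz)/∂y + ∂(coeff of dx∧dy)/∂z
  = ∂/∂x (x) - ∂/∂y (-1) + ∂/∂z (-8*y - z).
Each of these terms simplifies to sums of mixed partials that cancel in pairs. The result is 0 (by equality of mixed partials for smooth functions — Schwarz / Clairaut).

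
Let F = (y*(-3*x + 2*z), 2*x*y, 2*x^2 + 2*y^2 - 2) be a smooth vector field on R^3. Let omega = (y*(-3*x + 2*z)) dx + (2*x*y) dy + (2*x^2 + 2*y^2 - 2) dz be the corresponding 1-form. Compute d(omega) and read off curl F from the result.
d(omega) = (4*y) dy ∧ dz + (-4*x + 2*y) dz ∧ dx + (3*x + 2*y - 2*z) dx ∧ dy; curl F = (4*y, -4*x + 2*y, 3*x + 2*y - 2*z)

d omega = sum_{i<j} (∂f_j/∂x_i - ∂f_i/∂x_j) dx_i ∧ dx_j. Under the identification (dy ∧ dz, dz ∧ dx, dx ∧ dy) ↔ (e_x, e_y, e_z), the coefficients are exactly the components of curl F. Compute:
  ∂R/∂y - ∂Q/∂z = (4*y) - (0) = 4*y
  ∂P/∂z - ∂R/∂x = (2*y) - (4*x) = -4*x + 2*y
  ∂Q/∂x - ∂P/∂y = (2*y) - (-3*x + 2*z) = 3*x + 2*y - 2*z.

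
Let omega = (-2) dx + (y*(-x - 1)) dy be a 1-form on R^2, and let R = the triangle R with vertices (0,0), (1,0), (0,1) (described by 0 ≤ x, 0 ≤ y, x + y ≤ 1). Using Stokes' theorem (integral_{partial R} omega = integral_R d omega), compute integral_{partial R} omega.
integral_(partial R) omega = -1/6

Stokes: integral_partial_R omega = integral_R d omega with d omega = (∂Q/∂x - ∂P/∂y) dx ∧ dy.
  ∂Q/∂x = -y
  ∂P/∂y = 0
  integrand = ∂Q/∂x - ∂P/∂y = -y.
Integrating over R: integral_0^1 integral_0^{1-x} (-y) dy dx = -1/6.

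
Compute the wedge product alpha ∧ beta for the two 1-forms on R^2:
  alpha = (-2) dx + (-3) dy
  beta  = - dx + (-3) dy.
alpha ∧ beta = (3) dx ∧ dy

Distribute the wedge, using dx_i ∧ dx_j = -dx_j ∧ dx_i and dx_i ∧ dx_i = 0. For each pair (i, j) with i < j, the coefficient of dx_i ∧ dx_j in alpha ∧ beta is (alpha_i * beta_j - alpha_j * beta_i). Collecting: alpha ∧ beta = (3) dx ∧ dy.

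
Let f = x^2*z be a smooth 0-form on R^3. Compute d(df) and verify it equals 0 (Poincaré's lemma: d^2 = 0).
d(df) = 0

Step 1: df = sum_i (∂f/∂x_i) dx_i = (2*x*z) dx + (0) dy + (x^2) dz.
Step 2: Apply d again. Using the 1-form formula, the coefficient of dx ∧ dy in d(df) is ∂^2 f/∂x ∂y - ∂^2 f/∂y ∂x = (0) - (0) = 0 (equality of mixed partials for smooth f).
Similarly for dx ∧ dz and dy ∧ dz — all coefficients vanish. So d(df) = 0.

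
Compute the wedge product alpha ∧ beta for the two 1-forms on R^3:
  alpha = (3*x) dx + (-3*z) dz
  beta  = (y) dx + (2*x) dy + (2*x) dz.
alpha ∧ beta = (6*x^2) dx ∧ dy + (6*x^2 + 3*y*z) dx ∧ dz + (6*x*z) dy ∧ dz

Distribute the wedge, using dx_i ∧ dx_j = -dx_j ∧ dx_i and dx_i ∧ dx_i = 0. For each pair (i, j) with i < j, the coefficient of dx_i ∧ dx_j in alpha ∧ beta is (alpha_i * beta_j - alpha_j * beta_i). Collecting: alpha ∧ beta = (6*x^2) dx ∧ dy + (6*x^2 + 3*y*z) dx ∧ dz + (6*x*z) dy ∧ dz.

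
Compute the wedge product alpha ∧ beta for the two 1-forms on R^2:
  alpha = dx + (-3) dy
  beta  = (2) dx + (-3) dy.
alpha ∧ beta = (3) dx ∧ dy

Distribute the wedge, using dx_i ∧ dx_j = -dx_j ∧ dx_i and dx_i ∧ dx_i = 0. For each pair (i, j) with i < j, the coefficient of dx_i ∧ dx_j in alpha ∧ beta is (alpha_i * beta_j - alpha_j * beta_i). Collecting: alpha ∧ beta = (3) dx ∧ dy.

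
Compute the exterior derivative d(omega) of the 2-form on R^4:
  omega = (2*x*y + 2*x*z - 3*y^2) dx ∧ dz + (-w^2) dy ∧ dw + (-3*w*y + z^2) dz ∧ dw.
d(omega) = (-2*x + 6*y) dx ∧ dy ∧ dz + (-3*w) dy ∧ dz ∧ dw

For a 2-form omega = sum_{i<j} g_{ij} dx_i ∧ dx_j, the exterior derivative is
  d(omega) = sum_{i<j} d(g_{ij}) ∧ dx_i ∧ dx_j = sum_{i<j, k} (∂g_{ij}/∂x_k) dx_k ∧ dx_i ∧ dx_j.
Expand each term, using dx_k ∧ dx_i ∧ dx_j = sgn(permutation) dx_{(a)} ∧ dx_{(b)} ∧ dx_{(c)} with (a < b < c) sorted:
  d(2*x*y + 2*x*z - 3*y^2) includes (∂/∂y)(2*x*y + 2*x*z - 3*y^2) dy = (2*x - 6*y) dy, which multiplied by dx ∧ dz gives (-2*x + 6*y) dx ∧ dy ∧ dz
  d(-3*w*y + z^2) includes (∂/∂y)(-3*w*y + z^2) dy = (-3*w) dy, which multiplied by dz ∧ dw gives (-3*w) dy ∧ dz ∧ dw
Collecting like 3-forms: d(omega) = (-2*x + 6*y) dx ∧ dy ∧ dz + (-3*w) dy ∧ dz ∧ dw.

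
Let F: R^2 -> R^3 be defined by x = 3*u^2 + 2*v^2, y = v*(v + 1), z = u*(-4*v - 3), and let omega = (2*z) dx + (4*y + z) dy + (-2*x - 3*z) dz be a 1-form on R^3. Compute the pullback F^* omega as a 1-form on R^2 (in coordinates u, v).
F^* omega = (-24*u^2*v - 18*u^2 - 48*u*v^2 - 72*u*v - 27*u + 16*v^3 + 12*v^2) du + (24*u^3 - 48*u^2*v - 36*u^2 - 24*u*v^2 - 34*u*v - 3*u + 8*v^3 + 12*v^2 + 4*v) dv

Using F^*(f dg) = (f ∘ F) d(g ∘ F), substitute each coordinate x_i by F_i(u, v) in f_i, and replace dx_i by d F_i = (∂F_i/∂u) du + (∂F_i/∂v) dv.
  For the x component: f_1(F) = 2*u*(-4*v - 3); d F_1 = (6*u) du + (4*v) dv
  For the y component: f_2(F) = -4*u*v - 3*u + 4*v^2 + 4*v; d F_2 = (0) du + (2*v + 1) dv
  For the z component: f_3(F) = -6*u^2 + 12*u*v + 9*u - 4*v^2; d F_3 = (-4*v - 3) du + (-4*u) dv
Combining and collecting du, dv coefficients:
  coeff of du: -24*u^2*v - 18*u^2 - 48*u*v^2 - 72*u*v - 27*u + 16*v^3 + 12*v^2
  coeff of dv: 24*u^3 - 48*u^2*v - 36*u^2 - 24*u*v^2 - 34*u*v - 3*u + 8*v^3 + 12*v^2 + 4*v
F^* omega = (-24*u^2*v - 18*u^2 - 48*u*v^2 - 72*u*v - 27*u + 16*v^3 + 12*v^2) du + (24*u^3 - 48*u^2*v - 36*u^2 - 24*u*v^2 - 34*u*v - 3*u + 8*v^3 + 12*v^2 + 4*v) dv.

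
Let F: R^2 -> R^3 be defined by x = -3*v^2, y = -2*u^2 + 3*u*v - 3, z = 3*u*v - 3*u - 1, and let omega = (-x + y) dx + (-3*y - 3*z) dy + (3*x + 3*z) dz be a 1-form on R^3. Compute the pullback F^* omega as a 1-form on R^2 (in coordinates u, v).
F^* omega = (-24*u^3 + 90*u^2*v - 36*u^2 - 27*u*v^2 - 27*u*v - 21*u - 27*v^3 + 27*v^2 + 27*v + 9) du + (18*u^3 - 15*u^2*v - 45*u*v^2 + 27*u - 18*v^3 + 18*v) dv

Using F^*(f dg) = (f ∘ F) d(g ∘ F), substitute each coordinate x_i by F_i(u, v) in f_i, and replace dx_i by d F_i = (∂F_i/∂u) du + (∂F_i/∂v) dv.
  For the x component: f_1(F) = -2*u^2 + 3*u*v + 3*v^2 - 3; d F_1 = (0) du + (-6*v) dv
  For the y component: f_2(F) = 6*u^2 - 18*u*v + 9*u + 12; d F_2 = (-4*u + 3*v) du + (3*u) dv
  For the z component: f_3(F) = 9*u*v - 9*u - 9*v^2 - 3; d F_3 = (3*v - 3) du + (3*u) dv
Combining and collecting du, dv coefficients:
  coeff of du: -24*u^3 + 90*u^2*v - 36*u^2 - 27*u*v^2 - 27*u*v - 21*u - 27*v^3 + 27*v^2 + 27*v + 9
  coeff of dv: 18*u^3 - 15*u^2*v - 45*u*v^2 + 27*u - 18*v^3 + 18*v
F^* omega = (-24*u^3 + 90*u^2*v - 36*u^2 - 27*u*v^2 - 27*u*v - 21*u - 27*v^3 + 27*v^2 + 27*v + 9) du + (18*u^3 - 15*u^2*v - 45*u*v^2 + 27*u - 18*v^3 + 18*v) dv.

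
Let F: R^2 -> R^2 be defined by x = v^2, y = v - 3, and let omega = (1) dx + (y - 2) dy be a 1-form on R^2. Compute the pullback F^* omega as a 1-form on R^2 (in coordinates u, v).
F^* omega = (3*v - 5) dv

Using F^*(f dg) = (f ∘ F) d(g ∘ F), substitute each coordinate x_i by F_i(u, v) in f_i, and replace dx_i by d F_i = (∂F_i/∂u) du + (∂F_i/∂v) dv.
  For the x component: f_1(F) = 1; d F_1 = (0) du + (2*v) dv
  For the y component: f_2(F) = v - 5; d F_2 = (0) du + (1) dv
Combining and collecting du, dv coefficients:
  coeff of du: 0
  coeff of dv: 3*v - 5
F^* omega = (3*v - 5) dv.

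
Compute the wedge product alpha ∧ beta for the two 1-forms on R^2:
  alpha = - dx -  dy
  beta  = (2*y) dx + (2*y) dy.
alpha ∧ beta = 0

Distribute the wedge, using dx_i ∧ dx_j = -dx_j ∧ dx_i and dx_i ∧ dx_i = 0. For each pair (i, j) with i < j, the coefficient of dx_i ∧ dx_j in alpha ∧ beta is (alpha_i * beta_j - alpha_j * beta_i). Collecting: alpha ∧ beta = 0.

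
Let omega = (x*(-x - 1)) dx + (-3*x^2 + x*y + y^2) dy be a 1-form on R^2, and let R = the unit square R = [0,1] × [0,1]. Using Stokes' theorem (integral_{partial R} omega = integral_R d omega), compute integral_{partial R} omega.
integral_(partial R) omega = -5/2

Stokes: integral_partial_R omega = integral_R d omega with d omega = (∂Q/∂x - ∂P/∂y) dx ∧ dy.
  ∂Q/∂x = -6*x + y
  ∂P/∂y = 0
  integrand = ∂Q/∂x - ∂P/∂y = -6*x + y.
Integrating over R: integral_0^1 integral_0^1 (-6*x + y) dx dy = -5/2.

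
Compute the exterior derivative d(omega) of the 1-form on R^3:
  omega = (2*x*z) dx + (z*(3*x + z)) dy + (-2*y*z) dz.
d(omega) = (3*z) dx ∧ dy + (-2*x) dx ∧ dz + (-3*x - 4*z) dy ∧ dz

For a 1-form omega = sum_i f_i dx_i, the exterior derivative is
  d(omega) = sum_{i < j} (∂f_j/∂x_i - ∂f_i/∂x_j) dx_i ∧ dx_j.
  coefficient of dx ∧ dy: ∂f_2/∂x - ∂f_1/∂y = ∂(z*(3*x + z))/∂x - ∂(2*x*z)/∂y = 3*z
  coefficient of dx ∧ dz: ∂f_3/∂x - ∂f_1/∂z = ∂(-2*y*z)/∂x - ∂(2*x*z)/∂z = -2*x
  coefficient of dy ∧ dz: ∂f_3/∂y - ∂f_2/∂z = ∂(-2*y*z)/∂y - ∂(z*(3*x + z))/∂z = -3*x - 4*z
Assembling: d(omega) = (3*z) dx ∧ dy + (-2*x) dx ∧ dz + (-3*x - 4*z) dy ∧ dz.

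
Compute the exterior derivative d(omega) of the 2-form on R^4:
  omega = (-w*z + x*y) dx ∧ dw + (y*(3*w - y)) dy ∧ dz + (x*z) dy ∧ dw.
d(omega) = (-x + z) dx ∧ dy ∧ dw + (w) dx ∧ dz ∧ dw + (-x + 3*y) dy ∧ dz ∧ dw

For a 2-form omega = sum_{i<j} g_{ij} dx_i ∧ dx_j, the exterior derivative is
  d(omega) = sum_{i<j} d(g_{ij}) ∧ dx_i ∧ dx_j = sum_{i<j, k} (∂g_{ij}/∂x_k) dx_k ∧ dx_i ∧ dx_j.
Expand each term, using dx_k ∧ dx_i ∧ dx_j = sgn(permutation) dx_{(a)} ∧ dx_{(b)} ∧ dx_{(c)} with (a < b < c) sorted:
  d(-w*z + x*y) includes (∂/∂y)(-w*z + x*y) dy = (x) dy, which multiplied by dx ∧ dw gives (-x) dx ∧ dy ∧ dw
  d(-w*z + x*y) includes (∂/∂z)(-w*z + x*y) dz = (-w) dz, which multiplied by dx ∧ dw gives (w) dx ∧ dz ∧ dw
  d(y*(3*w - y)) includes (∂/∂w)(y*(3*w - y)) dw = (3*y) dw, which multiplied by dy ∧ dz gives (3*y) dy ∧ dz ∧ dw
  d(x*z) includes (∂/∂x)(x*z) dx = (z) dx, which multiplied by dy ∧ dw gives (z) dx ∧ dy ∧ dw
  d(x*z) includes (∂/∂z)(x*z) dz = (x) dz, which multiplied by dy ∧ dw gives (-x) dy ∧ dz ∧ dw
Collecting like 3-forms: d(omega) = (-x + z) dx ∧ dy ∧ dw + (w) dx ∧ dz ∧ dw + (-x + 3*y) dy ∧ dz ∧ dw.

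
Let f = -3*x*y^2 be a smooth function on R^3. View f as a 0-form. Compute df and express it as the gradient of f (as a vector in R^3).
df = (-3*y^2) dx + (-6*x*y) dy + (0) dz; grad f = (-3*y^2, -6*x*y, 0)

For a 0-form f, d f = (∂f/∂x) dx + (∂f/∂y) dy + (∂f/∂z) dz. The components of the vector representation are exactly the entries of grad f in Cartesian coordinates:
  ∂f/∂x = -3*y^2
  ∂f/∂y = -6*x*y
  ∂f/∂z = 0.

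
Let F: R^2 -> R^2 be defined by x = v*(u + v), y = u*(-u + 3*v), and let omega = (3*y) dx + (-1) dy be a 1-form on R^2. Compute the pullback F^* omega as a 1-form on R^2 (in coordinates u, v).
F^* omega = (-3*u^2*v + 9*u*v^2 + 2*u - 3*v) du + (3*u*(-u^2 + u*v + 6*v^2 - 1)) dv

Using F^*(f dg) = (f ∘ F) d(g ∘ F), substitute each coordinate x_i by F_i(u, v) in f_i, and replace dx_i by d F_i = (∂F_i/∂u) du + (∂F_i/∂v) dv.
  For the x component: f_1(F) = 3*u*(-u + 3*v); d F_1 = (v) du + (u + 2*v) dv
  For the y component: f_2(F) = -1; d F_2 = (-2*u + 3*v) du + (3*u) dv
Combining and collecting du, dv coefficients:
  coeff of du: -3*u^2*v + 9*u*v^2 + 2*u - 3*v
  coeff of dv: 3*u*(-u^2 + u*v + 6*v^2 - 1)
F^* omega = (-3*u^2*v + 9*u*v^2 + 2*u - 3*v) du + (3*u*(-u^2 + u*v + 6*v^2 - 1)) dv.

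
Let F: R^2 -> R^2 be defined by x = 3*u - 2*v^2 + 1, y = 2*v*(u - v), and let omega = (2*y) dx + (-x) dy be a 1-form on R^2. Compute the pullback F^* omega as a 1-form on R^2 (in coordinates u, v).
F^* omega = (2*v*(3*u + 2*v^2 - 6*v - 1)) du + (-6*u^2 - 12*u*v^2 + 12*u*v - 2*u + 8*v^3 + 4*v) dv

Using F^*(f dg) = (f ∘ F) d(g ∘ F), substitute each coordinate x_i by F_i(u, v) in f_i, and replace dx_i by d F_i = (∂F_i/∂u) du + (∂F_i/∂v) dv.
  For the x component: f_1(F) = 4*v*(u - v); d F_1 = (3) du + (-4*v) dv
  For the y component: f_2(F) = -3*u + 2*v^2 - 1; d F_2 = (2*v) du + (2*u - 4*v) dv
Combining and collecting du, dv coefficients:
  coeff of du: 2*v*(3*u + 2*v^2 - 6*v - 1)
  coeff of dv: -6*u^2 - 12*u*v^2 + 12*u*v - 2*u + 8*v^3 + 4*v
F^* omega = (2*v*(3*u + 2*v^2 - 6*v - 1)) du + (-6*u^2 - 12*u*v^2 + 12*u*v - 2*u + 8*v^3 + 4*v) dv.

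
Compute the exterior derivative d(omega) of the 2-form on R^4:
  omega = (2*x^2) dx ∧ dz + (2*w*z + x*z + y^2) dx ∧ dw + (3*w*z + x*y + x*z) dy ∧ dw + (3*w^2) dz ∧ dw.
d(omega) = (-y + z) dx ∧ dy ∧ dw + (-2*w - x) dx ∧ dz ∧ dw + (-3*w - x) dy ∧ dz ∧ dw

For a 2-form omega = sum_{i<j} g_{ij} dx_i ∧ dx_j, the exterior derivative is
  d(omega) = sum_{i<j} d(g_{ij}) ∧ dx_i ∧ dx_j = sum_{i<j, k} (∂g_{ij}/∂x_k) dx_k ∧ dx_i ∧ dx_j.
Expand each term, using dx_k ∧ dx_i ∧ dx_j = sgn(permutation) dx_{(a)} ∧ dx_{(b)} ∧ dx_{(c)} with (a < b < c) sorted:
  d(2*w*z + x*z + y^2) includes (∂/∂y)(2*w*z + x*z + y^2) dy = (2*y) dy, which multiplied by dx ∧ dw gives (-2*y) dx ∧ dy ∧ dw
  d(2*w*z + x*z + y^2) includes (∂/∂z)(2*w*z + x*z + y^2) dz = (2*w + x) dz, which multiplied by dx ∧ dw gives (-2*w - x) dx ∧ dz ∧ dw
  d(3*w*z + x*y + x*z) includes (∂/∂x)(3*w*z + x*y + x*z) dx = (y + z) dx, which multiplied by dy ∧ dw gives (y + z) dx ∧ dy ∧ dw
  d(3*w*z + x*y + x*z) includes (∂/∂z)(3*w*z + x*y + x*z) dz = (3*w + x) dz, which multiplied by dy ∧ dw gives (-3*w - x) dy ∧ dz ∧ dw
Collecting like 3-forms: d(omega) = (-y + z) dx ∧ dy ∧ dw + (-2*w - x) dx ∧ dz ∧ dw + (-3*w - x) dy ∧ dz ∧ dw.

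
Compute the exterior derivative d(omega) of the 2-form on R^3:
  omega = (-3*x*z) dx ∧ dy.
d(omega) = (-3*x) dx ∧ dy ∧ dz

For a 2-form omega = sum_{i<j} g_{ij} dx_i ∧ dx_j, the exterior derivative is
  d(omega) = sum_{i<j} d(g_{ij}) ∧ dx_i ∧ dx_j = sum_{i<j, k} (∂g_{ij}/∂x_k) dx_k ∧ dx_i ∧ dx_j.
Expand each term, using dx_k ∧ dx_i ∧ dx_j = sgn(permutation) dx_{(a)} ∧ dx_{(b)} ∧ dx_{(c)} with (a < b < c) sorted:
  d(-3*x*z) includes (∂/∂z)(-3*x*z) dz = (-3*x) dz, which multiplied by dx ∧ dy gives (-3*x) dx ∧ dy ∧ dz
Collecting like 3-forms: d(omega) = (-3*x) dx ∧ dy ∧ dz.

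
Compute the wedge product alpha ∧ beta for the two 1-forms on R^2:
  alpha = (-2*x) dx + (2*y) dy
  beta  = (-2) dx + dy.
alpha ∧ beta = (-2*x + 4*y) dx ∧ dy

Distribute the wedge, using dx_i ∧ dx_j = -dx_j ∧ dx_i and dx_i ∧ dx_i = 0. For each pair (i, j) with i < j, the coefficient of dx_i ∧ dx_j in alpha ∧ beta is (alpha_i * beta_j - alpha_j * beta_i). Collecting: alpha ∧ beta = (-2*x + 4*y) dx ∧ dy.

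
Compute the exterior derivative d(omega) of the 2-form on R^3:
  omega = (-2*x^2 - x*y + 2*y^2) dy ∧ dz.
d(omega) = (-4*x - y) dx ∧ dy ∧ dz

For a 2-form omega = sum_{i<j} g_{ij} dx_i ∧ dx_j, the exterior derivative is
  d(omega) = sum_{i<j} d(g_{ij}) ∧ dx_i ∧ dx_j = sum_{i<j, k} (∂g_{ij}/∂x_k) dx_k ∧ dx_i ∧ dx_j.
Expand each term, using dx_k ∧ dx_i ∧ dx_j = sgn(permutation) dx_{(a)} ∧ dx_{(b)} ∧ dx_{(c)} with (a < b < c) sorted:
  d(-2*x^2 - x*y + 2*y^2) includes (∂/∂x)(-2*x^2 - x*y + 2*y^2) dx = (-4*x - y) dx, which multiplied by dy ∧ dz gives (-4*x - y) dx ∧ dy ∧ dz
Collecting like 3-forms: d(omega) = (-4*x - y) dx ∧ dy ∧ dz.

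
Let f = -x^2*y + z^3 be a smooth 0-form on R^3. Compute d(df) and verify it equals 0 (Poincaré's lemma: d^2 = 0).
d(df) = 0

Step 1: df = sum_i (∂f/∂x_i) dx_i = (-2*x*y) dx + (-x^2) dy + (3*z^2) dz.
Step 2: Apply d again. Using the 1-form formula, the coefficient of dx ∧ dy in d(df) is ∂^2 f/∂x ∂y - ∂^2 f/∂y ∂x = (-2*x) - (-2*x) = 0 (equality of mixed partials for smooth f).
Similarly for dx ∧ dz and dy ∧ dz — all coefficients vanish. So d(df) = 0.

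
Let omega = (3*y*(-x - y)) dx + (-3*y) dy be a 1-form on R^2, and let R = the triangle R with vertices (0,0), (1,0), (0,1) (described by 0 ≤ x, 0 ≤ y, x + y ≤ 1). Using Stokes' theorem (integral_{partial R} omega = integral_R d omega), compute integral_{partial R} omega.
integral_(partial R) omega = 3/2

Stokes: integral_partial_R omega = integral_R d omega with d omega = (∂Q/∂x - ∂P/∂y) dx ∧ dy.
  ∂Q/∂x = 0
  ∂P/∂y = -3*x - 6*y
  integrand = ∂Q/∂x - ∂P/∂y = 3*x + 6*y.
Integrating over R: integral_0^1 integral_0^{1-x} (3*x + 6*y) dy dx = 3/2.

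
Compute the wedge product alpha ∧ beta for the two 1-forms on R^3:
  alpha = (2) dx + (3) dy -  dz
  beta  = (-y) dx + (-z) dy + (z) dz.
alpha ∧ beta = (3*y - 2*z) dx ∧ dy + (-y + 2*z) dx ∧ dz + (2*z) dy ∧ dz

Distribute the wedge, using dx_i ∧ dx_j = -dx_j ∧ dx_i and dx_i ∧ dx_i = 0. For each pair (i, j) with i < j, the coefficient of dx_i ∧ dx_j in alpha ∧ beta is (alpha_i * beta_j - alpha_j * beta_i). Collecting: alpha ∧ beta = (3*y - 2*z) dx ∧ dy + (-y + 2*z) dx ∧ dz + (2*z) dy ∧ dz.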